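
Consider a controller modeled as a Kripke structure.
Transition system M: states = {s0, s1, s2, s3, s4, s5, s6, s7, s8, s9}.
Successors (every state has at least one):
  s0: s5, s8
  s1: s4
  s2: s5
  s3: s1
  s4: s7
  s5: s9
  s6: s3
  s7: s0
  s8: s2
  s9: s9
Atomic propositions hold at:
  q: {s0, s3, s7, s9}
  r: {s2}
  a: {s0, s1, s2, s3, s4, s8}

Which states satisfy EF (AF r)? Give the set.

AF r: least fixpoint, start Z0 = {s2}, add states with every successor in Z. Z1 = {s2, s8}; fixed.
Sat(AF r) = {s2, s8}
EF (AF r): least fixpoint, start Z0 = {s2, s8}, add states with some successor in Z. Z1 = {s0, s2, s8}; Z2 = {s0, s2, s7, s8}; Z3 = {s0, s2, s4, s7, s8}; Z4 = {s0, s1, s2, s4, s7, s8}; Z5 = {s0, s1, s2, s3, s4, s7, s8}; Z6 = {s0, s1, s2, s3, s4, s6, s7, s8}; fixed.
Sat(EF (AF r)) = {s0, s1, s2, s3, s4, s6, s7, s8}

{s0, s1, s2, s3, s4, s6, s7, s8}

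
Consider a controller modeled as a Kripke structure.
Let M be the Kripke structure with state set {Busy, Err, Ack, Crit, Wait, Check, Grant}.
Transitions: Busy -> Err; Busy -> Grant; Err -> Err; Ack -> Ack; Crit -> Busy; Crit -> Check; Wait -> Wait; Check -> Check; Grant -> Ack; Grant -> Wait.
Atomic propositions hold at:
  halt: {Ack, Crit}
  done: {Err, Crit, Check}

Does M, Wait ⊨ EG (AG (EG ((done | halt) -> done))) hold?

Sat(done | halt) = {Err, Ack, Crit, Check}
Sat((done | halt) -> done) = {Busy, Err, Crit, Wait, Check, Grant}
EG ((done | halt) -> done): greatest fixpoint, start Z0 = {Busy, Err, Crit, Wait, Check, Grant}, keep only states in Sat with some successor in Z. Already a fixed point.
Sat(EG ((done | halt) -> done)) = {Busy, Err, Crit, Wait, Check, Grant}
AG (EG ((done | halt) -> done)): greatest fixpoint, start Z0 = {Busy, Err, Crit, Wait, Check, Grant}, keep only states in Sat with every successor in Z. Z1 = {Busy, Err, Crit, Wait, Check}; Z2 = {Err, Crit, Wait, Check}; Z3 = {Err, Wait, Check}; fixed.
Sat(AG (EG ((done | halt) -> done))) = {Err, Wait, Check}
EG (AG (EG ((done | halt) -> done))): greatest fixpoint, start Z0 = {Err, Wait, Check}, keep only states in Sat with some successor in Z. Already a fixed point.
Sat(EG (AG (EG ((done | halt) -> done)))) = {Err, Wait, Check}
Wait ∈ Sat(EG (AG (EG ((done | halt) -> done)))) = {Err, Wait, Check}, so the formula holds at Wait.

Yes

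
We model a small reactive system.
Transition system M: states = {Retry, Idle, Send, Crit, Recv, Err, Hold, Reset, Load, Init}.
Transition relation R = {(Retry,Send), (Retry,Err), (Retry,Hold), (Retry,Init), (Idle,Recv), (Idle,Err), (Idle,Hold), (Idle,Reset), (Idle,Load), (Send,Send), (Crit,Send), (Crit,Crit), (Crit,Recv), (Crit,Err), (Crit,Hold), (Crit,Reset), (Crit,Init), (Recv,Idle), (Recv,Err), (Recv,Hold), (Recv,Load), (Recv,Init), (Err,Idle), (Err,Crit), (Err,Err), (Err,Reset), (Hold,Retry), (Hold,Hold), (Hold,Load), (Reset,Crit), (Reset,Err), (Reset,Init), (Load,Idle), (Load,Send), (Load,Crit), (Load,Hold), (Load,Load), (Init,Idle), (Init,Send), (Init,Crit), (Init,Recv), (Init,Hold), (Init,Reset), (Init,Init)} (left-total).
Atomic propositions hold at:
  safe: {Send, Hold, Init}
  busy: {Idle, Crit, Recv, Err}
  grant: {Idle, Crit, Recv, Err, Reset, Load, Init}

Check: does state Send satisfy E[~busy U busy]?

No

Sat(~busy) = {Retry, Send, Hold, Reset, Load, Init}
E[~busy U busy]: least fixpoint, start Z0 = Sat(busy) = {Idle, Crit, Recv, Err}, add states in Sat(~busy) with some successor in Z. Z1 = {Retry, Idle, Crit, Recv, Err, Reset, Load, Init}; Z2 = {Retry, Idle, Crit, Recv, Err, Hold, Reset, Load, Init}; fixed.
Sat(E[~busy U busy]) = {Retry, Idle, Crit, Recv, Err, Hold, Reset, Load, Init}
Send ∉ Sat(E[~busy U busy]) = {Retry, Idle, Crit, Recv, Err, Hold, Reset, Load, Init}, so the formula does not hold at Send.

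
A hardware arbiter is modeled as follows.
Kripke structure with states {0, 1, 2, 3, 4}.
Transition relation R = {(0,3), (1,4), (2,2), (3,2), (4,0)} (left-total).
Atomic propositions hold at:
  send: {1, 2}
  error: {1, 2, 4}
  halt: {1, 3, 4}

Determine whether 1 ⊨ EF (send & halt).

Yes

Sat(send & halt) = {1}
EF (send & halt): least fixpoint, start Z0 = {1}, add states with some successor in Z. Already a fixed point.
Sat(EF (send & halt)) = {1}
1 ∈ Sat(EF (send & halt)) = {1}, so the formula holds at 1.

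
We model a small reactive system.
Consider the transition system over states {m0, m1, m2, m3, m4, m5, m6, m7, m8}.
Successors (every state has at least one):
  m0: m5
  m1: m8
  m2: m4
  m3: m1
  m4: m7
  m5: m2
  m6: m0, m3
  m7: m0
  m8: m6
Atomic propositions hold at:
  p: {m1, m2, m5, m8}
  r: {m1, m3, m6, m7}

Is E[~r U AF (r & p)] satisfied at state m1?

Sat(~r) = {m0, m2, m4, m5, m8}
Sat(r & p) = {m1}
AF (r & p): least fixpoint, start Z0 = {m1}, add states with every successor in Z. Z1 = {m1, m3}; fixed.
Sat(AF (r & p)) = {m1, m3}
E[~r U AF (r & p)]: least fixpoint, start Z0 = Sat(AF (r & p)) = {m1, m3}, add states in Sat(~r) with some successor in Z. Already a fixed point.
Sat(E[~r U AF (r & p)]) = {m1, m3}
m1 ∈ Sat(E[~r U AF (r & p)]) = {m1, m3}, so the formula holds at m1.

Yes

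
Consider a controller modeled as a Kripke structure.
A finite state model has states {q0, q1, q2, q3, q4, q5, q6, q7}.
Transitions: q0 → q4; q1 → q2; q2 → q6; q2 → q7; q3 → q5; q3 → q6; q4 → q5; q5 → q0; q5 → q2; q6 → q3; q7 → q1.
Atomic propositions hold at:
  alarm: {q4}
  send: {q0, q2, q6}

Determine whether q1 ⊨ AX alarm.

Sat(AX alarm) = {s : every successor in {q4}} = {q0}
q1 ∉ Sat(AX alarm) = {q0}, so the formula does not hold at q1.

No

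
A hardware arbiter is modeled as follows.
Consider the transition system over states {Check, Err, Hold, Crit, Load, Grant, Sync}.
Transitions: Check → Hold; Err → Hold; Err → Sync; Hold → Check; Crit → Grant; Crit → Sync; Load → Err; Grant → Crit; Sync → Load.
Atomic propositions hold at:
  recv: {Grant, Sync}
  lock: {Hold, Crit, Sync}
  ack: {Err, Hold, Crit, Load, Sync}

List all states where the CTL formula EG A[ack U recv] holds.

{Crit, Grant}

A[ack U recv]: least fixpoint, start Z0 = Sat(recv) = {Grant, Sync}, add states in Sat(ack) with every successor in Z. Z1 = {Crit, Grant, Sync}; fixed.
Sat(A[ack U recv]) = {Crit, Grant, Sync}
EG A[ack U recv]: greatest fixpoint, start Z0 = {Crit, Grant, Sync}, keep only states in Sat with some successor in Z. Z1 = {Crit, Grant}; fixed.
Sat(EG A[ack U recv]) = {Crit, Grant}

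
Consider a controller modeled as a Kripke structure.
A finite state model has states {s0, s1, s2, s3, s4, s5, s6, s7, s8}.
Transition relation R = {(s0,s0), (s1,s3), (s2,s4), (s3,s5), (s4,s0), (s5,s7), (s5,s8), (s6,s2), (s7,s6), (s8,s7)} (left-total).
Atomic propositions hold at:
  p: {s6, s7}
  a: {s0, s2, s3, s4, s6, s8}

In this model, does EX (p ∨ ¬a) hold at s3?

Sat(¬a) = {s1, s5, s7}
Sat(p ∨ ¬a) = {s1, s5, s6, s7}
Sat(EX (p ∨ ¬a)) = {s : some successor in {s1, s5, s6, s7}} = {s3, s5, s7, s8}
s3 ∈ Sat(EX (p ∨ ¬a)) = {s3, s5, s7, s8}, so the formula holds at s3.

Yes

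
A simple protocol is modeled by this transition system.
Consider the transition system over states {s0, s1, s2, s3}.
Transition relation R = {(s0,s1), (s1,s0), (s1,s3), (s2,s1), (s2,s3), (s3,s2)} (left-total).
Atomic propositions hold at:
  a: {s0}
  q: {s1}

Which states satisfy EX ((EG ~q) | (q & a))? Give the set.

Sat(~q) = {s0, s2, s3}
EG ~q: greatest fixpoint, start Z0 = {s0, s2, s3}, keep only states in Sat with some successor in Z. Z1 = {s2, s3}; fixed.
Sat(EG ~q) = {s2, s3}
Sat(q & a) = ∅
Sat((EG ~q) | (q & a)) = {s2, s3}
Sat(EX ((EG ~q) | (q & a))) = {s : some successor in {s2, s3}} = {s1, s2, s3}

{s1, s2, s3}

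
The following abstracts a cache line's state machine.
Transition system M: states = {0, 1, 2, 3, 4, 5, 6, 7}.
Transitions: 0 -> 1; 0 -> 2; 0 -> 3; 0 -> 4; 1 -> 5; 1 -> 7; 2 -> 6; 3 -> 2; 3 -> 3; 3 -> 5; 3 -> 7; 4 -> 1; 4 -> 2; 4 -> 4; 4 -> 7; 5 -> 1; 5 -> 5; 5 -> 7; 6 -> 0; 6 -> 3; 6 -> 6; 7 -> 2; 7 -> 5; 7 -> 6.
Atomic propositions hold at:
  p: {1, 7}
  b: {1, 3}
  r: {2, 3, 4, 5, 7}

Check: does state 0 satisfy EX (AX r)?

Sat(AX r) = {s : every successor in {2, 3, 4, 5, 7}} = {1, 3}
Sat(EX (AX r)) = {s : some successor in {1, 3}} = {0, 3, 4, 5, 6}
0 ∈ Sat(EX (AX r)) = {0, 3, 4, 5, 6}, so the formula holds at 0.

Yes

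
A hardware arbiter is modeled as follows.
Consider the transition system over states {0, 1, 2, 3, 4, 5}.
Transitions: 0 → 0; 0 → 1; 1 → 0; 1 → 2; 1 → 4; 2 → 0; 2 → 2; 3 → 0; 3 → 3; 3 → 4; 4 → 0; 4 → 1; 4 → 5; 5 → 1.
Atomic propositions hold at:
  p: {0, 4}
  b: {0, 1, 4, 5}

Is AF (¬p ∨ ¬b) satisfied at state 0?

No

Sat(¬p) = {1, 2, 3, 5}
Sat(¬b) = {2, 3}
Sat(¬p ∨ ¬b) = {1, 2, 3, 5}
AF (¬p ∨ ¬b): least fixpoint, start Z0 = {1, 2, 3, 5}, add states with every successor in Z. Already a fixed point.
Sat(AF (¬p ∨ ¬b)) = {1, 2, 3, 5}
0 ∉ Sat(AF (¬p ∨ ¬b)) = {1, 2, 3, 5}, so the formula does not hold at 0.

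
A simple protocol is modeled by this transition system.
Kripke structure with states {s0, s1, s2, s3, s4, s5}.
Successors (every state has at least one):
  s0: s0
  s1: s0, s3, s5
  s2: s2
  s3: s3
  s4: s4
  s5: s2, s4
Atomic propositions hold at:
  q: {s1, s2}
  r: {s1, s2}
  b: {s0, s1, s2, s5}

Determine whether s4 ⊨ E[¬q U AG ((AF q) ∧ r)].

No

Sat(¬q) = {s0, s3, s4, s5}
AF q: least fixpoint, start Z0 = {s1, s2}, add states with every successor in Z. Already a fixed point.
Sat(AF q) = {s1, s2}
Sat((AF q) ∧ r) = {s1, s2}
AG ((AF q) ∧ r): greatest fixpoint, start Z0 = {s1, s2}, keep only states in Sat with every successor in Z. Z1 = {s2}; fixed.
Sat(AG ((AF q) ∧ r)) = {s2}
E[¬q U AG ((AF q) ∧ r)]: least fixpoint, start Z0 = Sat(AG ((AF q) ∧ r)) = {s2}, add states in Sat(¬q) with some successor in Z. Z1 = {s2, s5}; fixed.
Sat(E[¬q U AG ((AF q) ∧ r)]) = {s2, s5}
s4 ∉ Sat(E[¬q U AG ((AF q) ∧ r)]) = {s2, s5}, so the formula does not hold at s4.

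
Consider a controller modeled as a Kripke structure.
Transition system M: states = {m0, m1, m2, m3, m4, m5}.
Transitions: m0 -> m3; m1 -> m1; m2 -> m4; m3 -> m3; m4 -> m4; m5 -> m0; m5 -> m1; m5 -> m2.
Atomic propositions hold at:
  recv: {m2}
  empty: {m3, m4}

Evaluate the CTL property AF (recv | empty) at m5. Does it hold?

No

Sat(recv | empty) = {m2, m3, m4}
AF (recv | empty): least fixpoint, start Z0 = {m2, m3, m4}, add states with every successor in Z. Z1 = {m0, m2, m3, m4}; fixed.
Sat(AF (recv | empty)) = {m0, m2, m3, m4}
m5 ∉ Sat(AF (recv | empty)) = {m0, m2, m3, m4}, so the formula does not hold at m5.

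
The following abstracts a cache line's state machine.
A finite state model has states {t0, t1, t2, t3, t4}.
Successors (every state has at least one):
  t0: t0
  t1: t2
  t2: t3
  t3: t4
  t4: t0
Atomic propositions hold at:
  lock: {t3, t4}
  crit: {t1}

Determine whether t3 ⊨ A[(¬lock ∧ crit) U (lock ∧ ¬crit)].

Sat(¬lock) = {t0, t1, t2}
Sat(¬lock ∧ crit) = {t1}
Sat(¬crit) = {t0, t2, t3, t4}
Sat(lock ∧ ¬crit) = {t3, t4}
A[(¬lock ∧ crit) U (lock ∧ ¬crit)]: least fixpoint, start Z0 = Sat((lock ∧ ¬crit)) = {t3, t4}, add states in Sat(¬lock ∧ crit) with every successor in Z. Already a fixed point.
Sat(A[(¬lock ∧ crit) U (lock ∧ ¬crit)]) = {t3, t4}
t3 ∈ Sat(A[(¬lock ∧ crit) U (lock ∧ ¬crit)]) = {t3, t4}, so the formula holds at t3.

Yes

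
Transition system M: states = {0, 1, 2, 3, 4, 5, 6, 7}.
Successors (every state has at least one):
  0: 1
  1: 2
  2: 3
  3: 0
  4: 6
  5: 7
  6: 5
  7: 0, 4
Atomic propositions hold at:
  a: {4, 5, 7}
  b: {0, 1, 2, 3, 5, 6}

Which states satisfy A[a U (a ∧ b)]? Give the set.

Sat(a ∧ b) = {5}
A[a U (a ∧ b)]: least fixpoint, start Z0 = Sat((a ∧ b)) = {5}, add states in Sat(a) with every successor in Z. Already a fixed point.
Sat(A[a U (a ∧ b)]) = {5}

{5}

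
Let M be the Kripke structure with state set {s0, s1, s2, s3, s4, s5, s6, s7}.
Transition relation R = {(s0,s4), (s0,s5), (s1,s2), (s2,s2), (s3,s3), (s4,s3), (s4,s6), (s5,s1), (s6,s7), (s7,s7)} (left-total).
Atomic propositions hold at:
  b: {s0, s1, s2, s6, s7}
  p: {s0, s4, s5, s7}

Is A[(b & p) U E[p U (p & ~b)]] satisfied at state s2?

Sat(b & p) = {s0, s7}
Sat(~b) = {s3, s4, s5}
Sat(p & ~b) = {s4, s5}
E[p U (p & ~b)]: least fixpoint, start Z0 = Sat((p & ~b)) = {s4, s5}, add states in Sat(p) with some successor in Z. Z1 = {s0, s4, s5}; fixed.
Sat(E[p U (p & ~b)]) = {s0, s4, s5}
A[(b & p) U E[p U (p & ~b)]]: least fixpoint, start Z0 = Sat(E[p U (p & ~b)]) = {s0, s4, s5}, add states in Sat(b & p) with every successor in Z. Already a fixed point.
Sat(A[(b & p) U E[p U (p & ~b)]]) = {s0, s4, s5}
s2 ∉ Sat(A[(b & p) U E[p U (p & ~b)]]) = {s0, s4, s5}, so the formula does not hold at s2.

No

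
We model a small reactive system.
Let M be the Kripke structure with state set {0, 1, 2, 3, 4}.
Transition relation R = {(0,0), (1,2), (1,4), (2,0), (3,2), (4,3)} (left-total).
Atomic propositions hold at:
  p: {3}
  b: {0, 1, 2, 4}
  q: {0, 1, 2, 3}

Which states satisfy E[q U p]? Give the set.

{3}

E[q U p]: least fixpoint, start Z0 = Sat(p) = {3}, add states in Sat(q) with some successor in Z. Already a fixed point.
Sat(E[q U p]) = {3}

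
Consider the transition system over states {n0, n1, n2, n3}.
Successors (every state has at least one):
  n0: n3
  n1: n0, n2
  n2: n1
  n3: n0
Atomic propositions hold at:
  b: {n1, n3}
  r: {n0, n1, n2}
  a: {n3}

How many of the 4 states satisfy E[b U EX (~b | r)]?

Sat(~b) = {n0, n2}
Sat(~b | r) = {n0, n1, n2}
Sat(EX (~b | r)) = {s : some successor in {n0, n1, n2}} = {n1, n2, n3}
E[b U EX (~b | r)]: least fixpoint, start Z0 = Sat(EX (~b | r)) = {n1, n2, n3}, add states in Sat(b) with some successor in Z. Already a fixed point.
Sat(E[b U EX (~b | r)]) = {n1, n2, n3}
|Sat(E[b U EX (~b | r)])| = |{n1, n2, n3}| = 3.

3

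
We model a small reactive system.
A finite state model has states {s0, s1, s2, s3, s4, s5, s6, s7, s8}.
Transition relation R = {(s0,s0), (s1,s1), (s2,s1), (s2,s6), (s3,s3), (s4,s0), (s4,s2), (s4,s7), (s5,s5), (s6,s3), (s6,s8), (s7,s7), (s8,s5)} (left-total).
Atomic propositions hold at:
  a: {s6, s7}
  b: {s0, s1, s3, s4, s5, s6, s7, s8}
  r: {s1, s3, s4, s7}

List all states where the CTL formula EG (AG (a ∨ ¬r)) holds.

{s0, s5, s7, s8}

Sat(¬r) = {s0, s2, s5, s6, s8}
Sat(a ∨ ¬r) = {s0, s2, s5, s6, s7, s8}
AG (a ∨ ¬r): greatest fixpoint, start Z0 = {s0, s2, s5, s6, s7, s8}, keep only states in Sat with every successor in Z. Z1 = {s0, s5, s7, s8}; fixed.
Sat(AG (a ∨ ¬r)) = {s0, s5, s7, s8}
EG (AG (a ∨ ¬r)): greatest fixpoint, start Z0 = {s0, s5, s7, s8}, keep only states in Sat with some successor in Z. Already a fixed point.
Sat(EG (AG (a ∨ ¬r))) = {s0, s5, s7, s8}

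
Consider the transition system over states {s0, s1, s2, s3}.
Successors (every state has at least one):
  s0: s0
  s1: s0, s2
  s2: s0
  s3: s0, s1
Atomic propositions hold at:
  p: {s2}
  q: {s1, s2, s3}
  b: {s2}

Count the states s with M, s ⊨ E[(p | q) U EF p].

Sat(p | q) = {s1, s2, s3}
EF p: least fixpoint, start Z0 = {s2}, add states with some successor in Z. Z1 = {s1, s2}; Z2 = {s1, s2, s3}; fixed.
Sat(EF p) = {s1, s2, s3}
E[(p | q) U EF p]: least fixpoint, start Z0 = Sat(EF p) = {s1, s2, s3}, add states in Sat(p | q) with some successor in Z. Already a fixed point.
Sat(E[(p | q) U EF p]) = {s1, s2, s3}
|Sat(E[(p | q) U EF p])| = |{s1, s2, s3}| = 3.

3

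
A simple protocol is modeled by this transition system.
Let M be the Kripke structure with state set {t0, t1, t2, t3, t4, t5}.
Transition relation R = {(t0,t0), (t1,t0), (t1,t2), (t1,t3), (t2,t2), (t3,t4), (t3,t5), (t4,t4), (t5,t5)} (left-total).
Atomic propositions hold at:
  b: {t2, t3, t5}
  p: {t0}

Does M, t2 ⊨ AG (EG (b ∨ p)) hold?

Sat(b ∨ p) = {t0, t2, t3, t5}
EG (b ∨ p): greatest fixpoint, start Z0 = {t0, t2, t3, t5}, keep only states in Sat with some successor in Z. Already a fixed point.
Sat(EG (b ∨ p)) = {t0, t2, t3, t5}
AG (EG (b ∨ p)): greatest fixpoint, start Z0 = {t0, t2, t3, t5}, keep only states in Sat with every successor in Z. Z1 = {t0, t2, t5}; fixed.
Sat(AG (EG (b ∨ p))) = {t0, t2, t5}
t2 ∈ Sat(AG (EG (b ∨ p))) = {t0, t2, t5}, so the formula holds at t2.

Yes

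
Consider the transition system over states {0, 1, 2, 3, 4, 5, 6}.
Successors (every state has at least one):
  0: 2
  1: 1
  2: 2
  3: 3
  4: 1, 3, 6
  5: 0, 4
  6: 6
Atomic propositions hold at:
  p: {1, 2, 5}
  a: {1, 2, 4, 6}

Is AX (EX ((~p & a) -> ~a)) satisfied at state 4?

No

Sat(~p) = {0, 3, 4, 6}
Sat(~p & a) = {4, 6}
Sat(~a) = {0, 3, 5}
Sat((~p & a) -> ~a) = {0, 1, 2, 3, 5}
Sat(EX ((~p & a) -> ~a)) = {s : some successor in {0, 1, 2, 3, 5}} = {0, 1, 2, 3, 4, 5}
Sat(AX (EX ((~p & a) -> ~a))) = {s : every successor in {0, 1, 2, 3, 4, 5}} = {0, 1, 2, 3, 5}
4 ∉ Sat(AX (EX ((~p & a) -> ~a))) = {0, 1, 2, 3, 5}, so the formula does not hold at 4.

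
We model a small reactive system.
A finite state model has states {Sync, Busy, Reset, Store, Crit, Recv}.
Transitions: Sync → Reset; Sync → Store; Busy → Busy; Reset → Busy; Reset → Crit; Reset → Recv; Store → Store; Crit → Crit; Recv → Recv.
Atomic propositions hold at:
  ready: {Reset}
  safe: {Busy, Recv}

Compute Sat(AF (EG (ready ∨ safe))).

Sat(ready ∨ safe) = {Busy, Reset, Recv}
EG (ready ∨ safe): greatest fixpoint, start Z0 = {Busy, Reset, Recv}, keep only states in Sat with some successor in Z. Already a fixed point.
Sat(EG (ready ∨ safe)) = {Busy, Reset, Recv}
AF (EG (ready ∨ safe)): least fixpoint, start Z0 = {Busy, Reset, Recv}, add states with every successor in Z. Already a fixed point.
Sat(AF (EG (ready ∨ safe))) = {Busy, Reset, Recv}

{Busy, Reset, Recv}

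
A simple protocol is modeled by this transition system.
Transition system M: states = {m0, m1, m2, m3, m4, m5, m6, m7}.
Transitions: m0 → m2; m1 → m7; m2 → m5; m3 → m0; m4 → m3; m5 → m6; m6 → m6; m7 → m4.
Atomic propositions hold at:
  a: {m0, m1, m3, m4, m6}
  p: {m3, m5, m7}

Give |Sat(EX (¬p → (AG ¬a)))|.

Sat(¬p) = {m0, m1, m2, m4, m6}
Sat(¬a) = {m2, m5, m7}
AG ¬a: greatest fixpoint, start Z0 = {m2, m5, m7}, keep only states in Sat with every successor in Z. Z1 = {m2}; Z2 = ∅; fixed.
Sat(AG ¬a) = ∅
Sat(¬p → (AG ¬a)) = {m3, m5, m7}
Sat(EX (¬p → (AG ¬a))) = {s : some successor in {m3, m5, m7}} = {m1, m2, m4}
|Sat(EX (¬p → (AG ¬a)))| = |{m1, m2, m4}| = 3.

3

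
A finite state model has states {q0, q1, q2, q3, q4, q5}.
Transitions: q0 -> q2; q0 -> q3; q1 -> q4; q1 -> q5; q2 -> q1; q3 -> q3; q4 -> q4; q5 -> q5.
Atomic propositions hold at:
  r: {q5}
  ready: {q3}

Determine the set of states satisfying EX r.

{q1, q5}

Sat(EX r) = {s : some successor in {q5}} = {q1, q5}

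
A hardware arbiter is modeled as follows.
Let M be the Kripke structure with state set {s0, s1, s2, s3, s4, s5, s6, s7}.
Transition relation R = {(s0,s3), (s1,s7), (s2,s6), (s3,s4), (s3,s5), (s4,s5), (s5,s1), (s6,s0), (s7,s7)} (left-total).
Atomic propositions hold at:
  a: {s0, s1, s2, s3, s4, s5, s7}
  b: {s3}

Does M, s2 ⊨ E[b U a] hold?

Yes

E[b U a]: least fixpoint, start Z0 = Sat(a) = {s0, s1, s2, s3, s4, s5, s7}, add states in Sat(b) with some successor in Z. Already a fixed point.
Sat(E[b U a]) = {s0, s1, s2, s3, s4, s5, s7}
s2 ∈ Sat(E[b U a]) = {s0, s1, s2, s3, s4, s5, s7}, so the formula holds at s2.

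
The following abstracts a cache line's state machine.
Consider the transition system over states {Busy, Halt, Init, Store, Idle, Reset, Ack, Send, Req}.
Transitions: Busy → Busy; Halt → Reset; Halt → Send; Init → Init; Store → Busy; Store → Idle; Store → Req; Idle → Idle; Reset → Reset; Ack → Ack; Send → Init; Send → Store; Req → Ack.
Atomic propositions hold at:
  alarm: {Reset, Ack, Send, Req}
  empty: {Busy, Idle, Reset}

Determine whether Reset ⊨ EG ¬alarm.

Sat(¬alarm) = {Busy, Halt, Init, Store, Idle}
EG ¬alarm: greatest fixpoint, start Z0 = {Busy, Halt, Init, Store, Idle}, keep only states in Sat with some successor in Z. Z1 = {Busy, Init, Store, Idle}; fixed.
Sat(EG ¬alarm) = {Busy, Init, Store, Idle}
Reset ∉ Sat(EG ¬alarm) = {Busy, Init, Store, Idle}, so the formula does not hold at Reset.

No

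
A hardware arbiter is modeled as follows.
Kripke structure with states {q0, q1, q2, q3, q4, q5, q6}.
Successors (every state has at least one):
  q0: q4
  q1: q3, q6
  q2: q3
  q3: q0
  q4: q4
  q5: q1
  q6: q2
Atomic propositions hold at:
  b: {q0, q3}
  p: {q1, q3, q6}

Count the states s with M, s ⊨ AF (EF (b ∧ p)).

Sat(b ∧ p) = {q3}
EF (b ∧ p): least fixpoint, start Z0 = {q3}, add states with some successor in Z. Z1 = {q1, q2, q3}; Z2 = {q1, q2, q3, q5, q6}; fixed.
Sat(EF (b ∧ p)) = {q1, q2, q3, q5, q6}
AF (EF (b ∧ p)): least fixpoint, start Z0 = {q1, q2, q3, q5, q6}, add states with every successor in Z. Already a fixed point.
Sat(AF (EF (b ∧ p))) = {q1, q2, q3, q5, q6}
|Sat(AF (EF (b ∧ p)))| = |{q1, q2, q3, q5, q6}| = 5.

5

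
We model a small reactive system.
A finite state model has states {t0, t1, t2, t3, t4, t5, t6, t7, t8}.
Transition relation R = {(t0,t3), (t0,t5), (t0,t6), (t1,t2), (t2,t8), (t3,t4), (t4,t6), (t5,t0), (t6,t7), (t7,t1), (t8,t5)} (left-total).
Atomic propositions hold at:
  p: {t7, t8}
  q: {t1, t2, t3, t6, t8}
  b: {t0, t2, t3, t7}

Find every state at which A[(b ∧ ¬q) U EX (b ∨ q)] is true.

Sat(¬q) = {t0, t4, t5, t7}
Sat(b ∧ ¬q) = {t0, t7}
Sat(b ∨ q) = {t0, t1, t2, t3, t6, t7, t8}
Sat(EX (b ∨ q)) = {s : some successor in {t0, t1, t2, t3, t6, t7, t8}} = {t0, t1, t2, t4, t5, t6, t7}
A[(b ∧ ¬q) U EX (b ∨ q)]: least fixpoint, start Z0 = Sat(EX (b ∨ q)) = {t0, t1, t2, t4, t5, t6, t7}, add states in Sat(b ∧ ¬q) with every successor in Z. Already a fixed point.
Sat(A[(b ∧ ¬q) U EX (b ∨ q)]) = {t0, t1, t2, t4, t5, t6, t7}

{t0, t1, t2, t4, t5, t6, t7}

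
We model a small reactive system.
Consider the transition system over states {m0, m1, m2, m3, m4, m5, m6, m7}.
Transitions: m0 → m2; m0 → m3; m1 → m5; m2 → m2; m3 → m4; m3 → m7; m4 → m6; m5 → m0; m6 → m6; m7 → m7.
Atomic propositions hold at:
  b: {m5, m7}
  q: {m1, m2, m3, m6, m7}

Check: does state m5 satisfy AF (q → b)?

Sat(q → b) = {m0, m4, m5, m7}
AF (q → b): least fixpoint, start Z0 = {m0, m4, m5, m7}, add states with every successor in Z. Z1 = {m0, m1, m3, m4, m5, m7}; fixed.
Sat(AF (q → b)) = {m0, m1, m3, m4, m5, m7}
m5 ∈ Sat(AF (q → b)) = {m0, m1, m3, m4, m5, m7}, so the formula holds at m5.

Yes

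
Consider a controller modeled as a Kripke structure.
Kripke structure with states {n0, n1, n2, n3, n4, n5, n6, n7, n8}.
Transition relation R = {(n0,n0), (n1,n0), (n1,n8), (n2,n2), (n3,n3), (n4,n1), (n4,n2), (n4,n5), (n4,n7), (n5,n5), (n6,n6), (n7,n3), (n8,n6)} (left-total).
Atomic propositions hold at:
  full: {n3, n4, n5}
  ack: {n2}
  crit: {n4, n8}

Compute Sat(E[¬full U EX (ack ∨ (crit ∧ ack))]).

{n2, n4}

Sat(¬full) = {n0, n1, n2, n6, n7, n8}
Sat(crit ∧ ack) = ∅
Sat(ack ∨ (crit ∧ ack)) = {n2}
Sat(EX (ack ∨ (crit ∧ ack))) = {s : some successor in {n2}} = {n2, n4}
E[¬full U EX (ack ∨ (crit ∧ ack))]: least fixpoint, start Z0 = Sat(EX (ack ∨ (crit ∧ ack))) = {n2, n4}, add states in Sat(¬full) with some successor in Z. Already a fixed point.
Sat(E[¬full U EX (ack ∨ (crit ∧ ack))]) = {n2, n4}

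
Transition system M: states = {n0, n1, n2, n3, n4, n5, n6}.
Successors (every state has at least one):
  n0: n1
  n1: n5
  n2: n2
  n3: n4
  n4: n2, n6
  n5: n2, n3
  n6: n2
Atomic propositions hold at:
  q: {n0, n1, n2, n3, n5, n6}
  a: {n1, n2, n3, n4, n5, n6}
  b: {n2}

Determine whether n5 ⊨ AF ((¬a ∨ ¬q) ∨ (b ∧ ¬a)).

Sat(¬a) = {n0}
Sat(¬q) = {n4}
Sat(¬a ∨ ¬q) = {n0, n4}
Sat(b ∧ ¬a) = ∅
Sat((¬a ∨ ¬q) ∨ (b ∧ ¬a)) = {n0, n4}
AF ((¬a ∨ ¬q) ∨ (b ∧ ¬a)): least fixpoint, start Z0 = {n0, n4}, add states with every successor in Z. Z1 = {n0, n3, n4}; fixed.
Sat(AF ((¬a ∨ ¬q) ∨ (b ∧ ¬a))) = {n0, n3, n4}
n5 ∉ Sat(AF ((¬a ∨ ¬q) ∨ (b ∧ ¬a))) = {n0, n3, n4}, so the formula does not hold at n5.

No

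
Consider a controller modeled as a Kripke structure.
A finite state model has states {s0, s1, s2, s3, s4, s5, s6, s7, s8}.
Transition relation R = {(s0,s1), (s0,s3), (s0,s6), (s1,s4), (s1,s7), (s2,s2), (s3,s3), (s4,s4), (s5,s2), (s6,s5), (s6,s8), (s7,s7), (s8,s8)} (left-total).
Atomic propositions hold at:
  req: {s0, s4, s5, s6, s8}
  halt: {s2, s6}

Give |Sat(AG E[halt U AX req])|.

Sat(AX req) = {s : every successor in {s0, s4, s5, s6, s8}} = {s4, s6, s8}
E[halt U AX req]: least fixpoint, start Z0 = Sat(AX req) = {s4, s6, s8}, add states in Sat(halt) with some successor in Z. Already a fixed point.
Sat(E[halt U AX req]) = {s4, s6, s8}
AG E[halt U AX req]: greatest fixpoint, start Z0 = {s4, s6, s8}, keep only states in Sat with every successor in Z. Z1 = {s4, s8}; fixed.
Sat(AG E[halt U AX req]) = {s4, s8}
|Sat(AG E[halt U AX req])| = |{s4, s8}| = 2.

2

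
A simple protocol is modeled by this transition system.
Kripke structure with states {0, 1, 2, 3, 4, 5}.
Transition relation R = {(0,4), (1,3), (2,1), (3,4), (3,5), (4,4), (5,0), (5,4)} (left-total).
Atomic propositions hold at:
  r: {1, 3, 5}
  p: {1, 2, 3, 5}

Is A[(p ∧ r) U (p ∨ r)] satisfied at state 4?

No

Sat(p ∧ r) = {1, 3, 5}
Sat(p ∨ r) = {1, 2, 3, 5}
A[(p ∧ r) U (p ∨ r)]: least fixpoint, start Z0 = Sat((p ∨ r)) = {1, 2, 3, 5}, add states in Sat(p ∧ r) with every successor in Z. Already a fixed point.
Sat(A[(p ∧ r) U (p ∨ r)]) = {1, 2, 3, 5}
4 ∉ Sat(A[(p ∧ r) U (p ∨ r)]) = {1, 2, 3, 5}, so the formula does not hold at 4.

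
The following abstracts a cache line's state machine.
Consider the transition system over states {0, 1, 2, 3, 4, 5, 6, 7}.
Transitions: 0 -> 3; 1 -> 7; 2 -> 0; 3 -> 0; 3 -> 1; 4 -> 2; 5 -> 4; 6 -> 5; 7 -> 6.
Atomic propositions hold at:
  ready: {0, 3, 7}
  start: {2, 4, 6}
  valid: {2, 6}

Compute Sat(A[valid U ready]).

{0, 2, 3, 7}

A[valid U ready]: least fixpoint, start Z0 = Sat(ready) = {0, 3, 7}, add states in Sat(valid) with every successor in Z. Z1 = {0, 2, 3, 7}; fixed.
Sat(A[valid U ready]) = {0, 2, 3, 7}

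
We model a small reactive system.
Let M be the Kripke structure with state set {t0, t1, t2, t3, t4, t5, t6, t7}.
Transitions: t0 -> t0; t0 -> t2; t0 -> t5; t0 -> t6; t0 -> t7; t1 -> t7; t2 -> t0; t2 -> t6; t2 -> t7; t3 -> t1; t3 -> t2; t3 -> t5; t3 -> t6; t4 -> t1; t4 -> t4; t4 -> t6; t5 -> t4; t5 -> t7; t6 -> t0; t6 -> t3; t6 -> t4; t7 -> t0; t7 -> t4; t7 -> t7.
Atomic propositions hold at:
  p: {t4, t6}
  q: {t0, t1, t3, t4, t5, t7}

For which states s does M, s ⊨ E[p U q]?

{t0, t1, t3, t4, t5, t6, t7}

E[p U q]: least fixpoint, start Z0 = Sat(q) = {t0, t1, t3, t4, t5, t7}, add states in Sat(p) with some successor in Z. Z1 = {t0, t1, t3, t4, t5, t6, t7}; fixed.
Sat(E[p U q]) = {t0, t1, t3, t4, t5, t6, t7}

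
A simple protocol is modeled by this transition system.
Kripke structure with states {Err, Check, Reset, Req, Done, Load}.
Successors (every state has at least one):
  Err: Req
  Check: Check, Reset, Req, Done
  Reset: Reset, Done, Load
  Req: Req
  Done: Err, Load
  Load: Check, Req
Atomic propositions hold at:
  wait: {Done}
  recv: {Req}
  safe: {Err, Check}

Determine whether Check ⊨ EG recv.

No

EG recv: greatest fixpoint, start Z0 = {Req}, keep only states in Sat with some successor in Z. Already a fixed point.
Sat(EG recv) = {Req}
Check ∉ Sat(EG recv) = {Req}, so the formula does not hold at Check.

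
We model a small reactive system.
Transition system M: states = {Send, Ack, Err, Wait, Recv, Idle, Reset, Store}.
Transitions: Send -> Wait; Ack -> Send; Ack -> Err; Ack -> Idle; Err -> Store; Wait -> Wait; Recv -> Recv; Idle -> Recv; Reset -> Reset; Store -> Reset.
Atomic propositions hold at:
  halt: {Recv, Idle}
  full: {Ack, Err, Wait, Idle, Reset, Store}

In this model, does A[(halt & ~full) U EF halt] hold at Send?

No

Sat(~full) = {Send, Recv}
Sat(halt & ~full) = {Recv}
EF halt: least fixpoint, start Z0 = {Recv, Idle}, add states with some successor in Z. Z1 = {Ack, Recv, Idle}; fixed.
Sat(EF halt) = {Ack, Recv, Idle}
A[(halt & ~full) U EF halt]: least fixpoint, start Z0 = Sat(EF halt) = {Ack, Recv, Idle}, add states in Sat(halt & ~full) with every successor in Z. Already a fixed point.
Sat(A[(halt & ~full) U EF halt]) = {Ack, Recv, Idle}
Send ∉ Sat(A[(halt & ~full) U EF halt]) = {Ack, Recv, Idle}, so the formula does not hold at Send.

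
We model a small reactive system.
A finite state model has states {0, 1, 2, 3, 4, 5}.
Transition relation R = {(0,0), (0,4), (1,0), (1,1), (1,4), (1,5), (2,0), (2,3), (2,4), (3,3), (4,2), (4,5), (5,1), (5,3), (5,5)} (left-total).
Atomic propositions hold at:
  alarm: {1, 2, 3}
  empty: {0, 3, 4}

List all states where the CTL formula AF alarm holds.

{1, 2, 3}

AF alarm: least fixpoint, start Z0 = {1, 2, 3}, add states with every successor in Z. Already a fixed point.
Sat(AF alarm) = {1, 2, 3}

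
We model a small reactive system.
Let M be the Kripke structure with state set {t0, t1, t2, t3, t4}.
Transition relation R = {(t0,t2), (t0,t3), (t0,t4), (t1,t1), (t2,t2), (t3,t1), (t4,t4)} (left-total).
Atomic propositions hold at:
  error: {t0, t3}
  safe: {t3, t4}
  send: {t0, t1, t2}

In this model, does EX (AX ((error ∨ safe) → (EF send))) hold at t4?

No

Sat(error ∨ safe) = {t0, t3, t4}
EF send: least fixpoint, start Z0 = {t0, t1, t2}, add states with some successor in Z. Z1 = {t0, t1, t2, t3}; fixed.
Sat(EF send) = {t0, t1, t2, t3}
Sat((error ∨ safe) → (EF send)) = {t0, t1, t2, t3}
Sat(AX ((error ∨ safe) → (EF send))) = {s : every successor in {t0, t1, t2, t3}} = {t1, t2, t3}
Sat(EX (AX ((error ∨ safe) → (EF send)))) = {s : some successor in {t1, t2, t3}} = {t0, t1, t2, t3}
t4 ∉ Sat(EX (AX ((error ∨ safe) → (EF send)))) = {t0, t1, t2, t3}, so the formula does not hold at t4.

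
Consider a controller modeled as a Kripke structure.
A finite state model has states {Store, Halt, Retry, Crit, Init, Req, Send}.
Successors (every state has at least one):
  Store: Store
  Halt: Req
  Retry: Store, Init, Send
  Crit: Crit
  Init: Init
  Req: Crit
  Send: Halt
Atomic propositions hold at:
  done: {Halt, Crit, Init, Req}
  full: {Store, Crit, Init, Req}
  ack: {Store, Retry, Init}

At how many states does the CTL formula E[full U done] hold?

E[full U done]: least fixpoint, start Z0 = Sat(done) = {Halt, Crit, Init, Req}, add states in Sat(full) with some successor in Z. Already a fixed point.
Sat(E[full U done]) = {Halt, Crit, Init, Req}
|Sat(E[full U done])| = |{Halt, Crit, Init, Req}| = 4.

4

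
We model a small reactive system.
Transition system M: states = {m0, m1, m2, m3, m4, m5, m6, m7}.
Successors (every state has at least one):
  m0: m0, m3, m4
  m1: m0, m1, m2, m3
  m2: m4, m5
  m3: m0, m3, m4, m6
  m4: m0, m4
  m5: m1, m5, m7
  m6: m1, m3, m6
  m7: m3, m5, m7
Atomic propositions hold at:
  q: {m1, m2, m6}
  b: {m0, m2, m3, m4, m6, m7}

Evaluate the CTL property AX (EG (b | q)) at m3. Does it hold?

Sat(b | q) = {m0, m1, m2, m3, m4, m6, m7}
EG (b | q): greatest fixpoint, start Z0 = {m0, m1, m2, m3, m4, m6, m7}, keep only states in Sat with some successor in Z. Already a fixed point.
Sat(EG (b | q)) = {m0, m1, m2, m3, m4, m6, m7}
Sat(AX (EG (b | q))) = {s : every successor in {m0, m1, m2, m3, m4, m6, m7}} = {m0, m1, m3, m4, m6}
m3 ∈ Sat(AX (EG (b | q))) = {m0, m1, m3, m4, m6}, so the formula holds at m3.

Yes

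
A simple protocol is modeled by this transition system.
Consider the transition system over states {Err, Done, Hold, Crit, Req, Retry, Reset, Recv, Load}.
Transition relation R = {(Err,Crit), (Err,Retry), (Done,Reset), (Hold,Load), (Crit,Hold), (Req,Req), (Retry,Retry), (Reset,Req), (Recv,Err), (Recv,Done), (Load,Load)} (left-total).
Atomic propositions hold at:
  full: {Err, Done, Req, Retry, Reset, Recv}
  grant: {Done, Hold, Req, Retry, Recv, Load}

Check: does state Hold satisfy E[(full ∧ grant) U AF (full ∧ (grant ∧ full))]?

Sat(full ∧ grant) = {Done, Req, Retry, Recv}
Sat(grant ∧ full) = {Done, Req, Retry, Recv}
Sat(full ∧ (grant ∧ full)) = {Done, Req, Retry, Recv}
AF (full ∧ (grant ∧ full)): least fixpoint, start Z0 = {Done, Req, Retry, Recv}, add states with every successor in Z. Z1 = {Done, Req, Retry, Reset, Recv}; fixed.
Sat(AF (full ∧ (grant ∧ full))) = {Done, Req, Retry, Reset, Recv}
E[(full ∧ grant) U AF (full ∧ (grant ∧ full))]: least fixpoint, start Z0 = Sat(AF (full ∧ (grant ∧ full))) = {Done, Req, Retry, Reset, Recv}, add states in Sat(full ∧ grant) with some successor in Z. Already a fixed point.
Sat(E[(full ∧ grant) U AF (full ∧ (grant ∧ full))]) = {Done, Req, Retry, Reset, Recv}
Hold ∉ Sat(E[(full ∧ grant) U AF (full ∧ (grant ∧ full))]) = {Done, Req, Retry, Reset, Recv}, so the formula does not hold at Hold.

No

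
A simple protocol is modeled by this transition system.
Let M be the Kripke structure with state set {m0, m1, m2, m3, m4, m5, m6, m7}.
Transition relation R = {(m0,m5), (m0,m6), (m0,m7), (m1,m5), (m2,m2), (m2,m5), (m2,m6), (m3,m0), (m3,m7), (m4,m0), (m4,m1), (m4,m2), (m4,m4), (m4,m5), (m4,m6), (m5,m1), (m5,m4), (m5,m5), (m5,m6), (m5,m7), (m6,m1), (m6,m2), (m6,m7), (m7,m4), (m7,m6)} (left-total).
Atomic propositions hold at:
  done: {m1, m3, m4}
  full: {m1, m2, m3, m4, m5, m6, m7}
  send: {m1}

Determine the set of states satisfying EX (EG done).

{m4, m5, m7}

EG done: greatest fixpoint, start Z0 = {m1, m3, m4}, keep only states in Sat with some successor in Z. Z1 = {m4}; fixed.
Sat(EG done) = {m4}
Sat(EX (EG done)) = {s : some successor in {m4}} = {m4, m5, m7}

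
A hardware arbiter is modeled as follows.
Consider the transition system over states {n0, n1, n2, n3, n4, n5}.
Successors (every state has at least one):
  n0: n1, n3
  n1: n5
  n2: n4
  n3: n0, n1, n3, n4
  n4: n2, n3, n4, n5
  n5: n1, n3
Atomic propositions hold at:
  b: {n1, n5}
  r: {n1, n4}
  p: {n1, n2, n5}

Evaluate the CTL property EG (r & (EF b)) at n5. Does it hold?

EF b: least fixpoint, start Z0 = {n1, n5}, add states with some successor in Z. Z1 = {n0, n1, n3, n4, n5}; Z2 = {n0, n1, n2, n3, n4, n5}; fixed.
Sat(EF b) = {n0, n1, n2, n3, n4, n5}
Sat(r & (EF b)) = {n1, n4}
EG (r & (EF b)): greatest fixpoint, start Z0 = {n1, n4}, keep only states in Sat with some successor in Z. Z1 = {n4}; fixed.
Sat(EG (r & (EF b))) = {n4}
n5 ∉ Sat(EG (r & (EF b))) = {n4}, so the formula does not hold at n5.

No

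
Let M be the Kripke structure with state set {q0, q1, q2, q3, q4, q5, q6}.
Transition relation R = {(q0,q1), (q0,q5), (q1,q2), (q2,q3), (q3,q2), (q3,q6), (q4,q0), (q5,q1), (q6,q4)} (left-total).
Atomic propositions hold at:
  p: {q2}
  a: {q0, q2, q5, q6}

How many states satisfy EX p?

Sat(EX p) = {s : some successor in {q2}} = {q1, q3}
|Sat(EX p)| = |{q1, q3}| = 2.

2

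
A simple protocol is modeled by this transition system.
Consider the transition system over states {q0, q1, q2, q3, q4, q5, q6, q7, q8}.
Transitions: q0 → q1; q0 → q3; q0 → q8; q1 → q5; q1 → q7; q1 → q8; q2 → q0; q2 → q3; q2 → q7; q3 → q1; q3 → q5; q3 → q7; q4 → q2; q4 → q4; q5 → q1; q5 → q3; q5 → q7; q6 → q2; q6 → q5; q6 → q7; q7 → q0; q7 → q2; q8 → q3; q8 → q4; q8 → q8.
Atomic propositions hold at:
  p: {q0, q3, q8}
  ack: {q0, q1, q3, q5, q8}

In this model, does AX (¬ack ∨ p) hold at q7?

Yes

Sat(¬ack) = {q2, q4, q6, q7}
Sat(¬ack ∨ p) = {q0, q2, q3, q4, q6, q7, q8}
Sat(AX (¬ack ∨ p)) = {s : every successor in {q0, q2, q3, q4, q6, q7, q8}} = {q2, q4, q7, q8}
q7 ∈ Sat(AX (¬ack ∨ p)) = {q2, q4, q7, q8}, so the formula holds at q7.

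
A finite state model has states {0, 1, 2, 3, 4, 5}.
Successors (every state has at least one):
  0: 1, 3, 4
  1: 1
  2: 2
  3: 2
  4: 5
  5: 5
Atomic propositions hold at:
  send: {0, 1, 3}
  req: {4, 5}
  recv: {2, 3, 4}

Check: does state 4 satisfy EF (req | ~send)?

Yes

Sat(~send) = {2, 4, 5}
Sat(req | ~send) = {2, 4, 5}
EF (req | ~send): least fixpoint, start Z0 = {2, 4, 5}, add states with some successor in Z. Z1 = {0, 2, 3, 4, 5}; fixed.
Sat(EF (req | ~send)) = {0, 2, 3, 4, 5}
4 ∈ Sat(EF (req | ~send)) = {0, 2, 3, 4, 5}, so the formula holds at 4.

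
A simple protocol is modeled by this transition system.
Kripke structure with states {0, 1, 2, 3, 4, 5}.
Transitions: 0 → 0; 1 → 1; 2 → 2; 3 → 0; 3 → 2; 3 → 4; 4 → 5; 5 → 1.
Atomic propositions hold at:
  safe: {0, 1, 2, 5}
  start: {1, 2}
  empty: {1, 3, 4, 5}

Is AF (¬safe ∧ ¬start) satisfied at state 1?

Sat(¬safe) = {3, 4}
Sat(¬start) = {0, 3, 4, 5}
Sat(¬safe ∧ ¬start) = {3, 4}
AF (¬safe ∧ ¬start): least fixpoint, start Z0 = {3, 4}, add states with every successor in Z. Already a fixed point.
Sat(AF (¬safe ∧ ¬start)) = {3, 4}
1 ∉ Sat(AF (¬safe ∧ ¬start)) = {3, 4}, so the formula does not hold at 1.

No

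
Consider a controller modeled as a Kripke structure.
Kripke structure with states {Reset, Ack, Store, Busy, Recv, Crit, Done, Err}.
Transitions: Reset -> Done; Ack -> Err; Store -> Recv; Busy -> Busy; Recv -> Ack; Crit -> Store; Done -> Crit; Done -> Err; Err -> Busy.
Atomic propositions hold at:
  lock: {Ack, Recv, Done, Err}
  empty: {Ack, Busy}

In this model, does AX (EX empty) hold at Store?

Sat(EX empty) = {s : some successor in {Ack, Busy}} = {Busy, Recv, Err}
Sat(AX (EX empty)) = {s : every successor in {Busy, Recv, Err}} = {Ack, Store, Busy, Err}
Store ∈ Sat(AX (EX empty)) = {Ack, Store, Busy, Err}, so the formula holds at Store.

Yes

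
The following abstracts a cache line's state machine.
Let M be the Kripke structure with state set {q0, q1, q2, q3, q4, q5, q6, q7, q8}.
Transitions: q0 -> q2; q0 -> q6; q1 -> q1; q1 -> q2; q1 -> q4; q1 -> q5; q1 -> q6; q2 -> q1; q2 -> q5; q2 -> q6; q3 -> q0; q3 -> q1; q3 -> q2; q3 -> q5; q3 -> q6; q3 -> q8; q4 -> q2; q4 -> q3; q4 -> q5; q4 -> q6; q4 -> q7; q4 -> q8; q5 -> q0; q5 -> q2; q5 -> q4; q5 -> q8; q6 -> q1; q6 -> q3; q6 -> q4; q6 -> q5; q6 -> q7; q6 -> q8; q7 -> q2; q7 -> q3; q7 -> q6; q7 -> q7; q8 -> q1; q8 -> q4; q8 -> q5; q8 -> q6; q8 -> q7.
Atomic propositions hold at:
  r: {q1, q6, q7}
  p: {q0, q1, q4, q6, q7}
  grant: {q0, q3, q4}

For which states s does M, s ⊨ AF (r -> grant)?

Sat(r -> grant) = {q0, q2, q3, q4, q5, q8}
AF (r -> grant): least fixpoint, start Z0 = {q0, q2, q3, q4, q5, q8}, add states with every successor in Z. Already a fixed point.
Sat(AF (r -> grant)) = {q0, q2, q3, q4, q5, q8}

{q0, q2, q3, q4, q5, q8}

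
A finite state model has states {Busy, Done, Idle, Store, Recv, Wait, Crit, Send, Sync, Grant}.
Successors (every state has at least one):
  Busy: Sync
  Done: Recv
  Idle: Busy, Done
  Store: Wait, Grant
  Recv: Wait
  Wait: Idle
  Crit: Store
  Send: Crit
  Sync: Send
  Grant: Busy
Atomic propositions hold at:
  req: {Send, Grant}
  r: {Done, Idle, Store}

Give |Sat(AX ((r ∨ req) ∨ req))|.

3

Sat(r ∨ req) = {Done, Idle, Store, Send, Grant}
Sat((r ∨ req) ∨ req) = {Done, Idle, Store, Send, Grant}
Sat(AX ((r ∨ req) ∨ req)) = {s : every successor in {Done, Idle, Store, Send, Grant}} = {Wait, Crit, Sync}
|Sat(AX ((r ∨ req) ∨ req))| = |{Wait, Crit, Sync}| = 3.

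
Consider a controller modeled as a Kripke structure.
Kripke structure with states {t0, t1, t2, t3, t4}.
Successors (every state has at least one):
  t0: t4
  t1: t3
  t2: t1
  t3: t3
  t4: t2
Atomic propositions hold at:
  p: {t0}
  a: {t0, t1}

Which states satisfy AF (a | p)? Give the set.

{t0, t1, t2, t4}

Sat(a | p) = {t0, t1}
AF (a | p): least fixpoint, start Z0 = {t0, t1}, add states with every successor in Z. Z1 = {t0, t1, t2}; Z2 = {t0, t1, t2, t4}; fixed.
Sat(AF (a | p)) = {t0, t1, t2, t4}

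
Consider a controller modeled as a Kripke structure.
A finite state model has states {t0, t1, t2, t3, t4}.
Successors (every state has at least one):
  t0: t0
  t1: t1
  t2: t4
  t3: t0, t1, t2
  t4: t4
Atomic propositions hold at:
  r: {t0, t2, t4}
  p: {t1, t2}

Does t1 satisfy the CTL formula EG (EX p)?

Sat(EX p) = {s : some successor in {t1, t2}} = {t1, t3}
EG (EX p): greatest fixpoint, start Z0 = {t1, t3}, keep only states in Sat with some successor in Z. Already a fixed point.
Sat(EG (EX p)) = {t1, t3}
t1 ∈ Sat(EG (EX p)) = {t1, t3}, so the formula holds at t1.

Yes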